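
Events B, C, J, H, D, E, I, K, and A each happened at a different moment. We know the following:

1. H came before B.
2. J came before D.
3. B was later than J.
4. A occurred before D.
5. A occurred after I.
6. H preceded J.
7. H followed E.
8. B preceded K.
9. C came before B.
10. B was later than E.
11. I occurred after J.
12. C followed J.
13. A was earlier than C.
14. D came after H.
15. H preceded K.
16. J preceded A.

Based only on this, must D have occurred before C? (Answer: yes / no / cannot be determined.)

No chain of stated constraints runs from D to C, and none runs from C to D either.
So the relative order of D and C is not fixed by the given facts.

cannot be determined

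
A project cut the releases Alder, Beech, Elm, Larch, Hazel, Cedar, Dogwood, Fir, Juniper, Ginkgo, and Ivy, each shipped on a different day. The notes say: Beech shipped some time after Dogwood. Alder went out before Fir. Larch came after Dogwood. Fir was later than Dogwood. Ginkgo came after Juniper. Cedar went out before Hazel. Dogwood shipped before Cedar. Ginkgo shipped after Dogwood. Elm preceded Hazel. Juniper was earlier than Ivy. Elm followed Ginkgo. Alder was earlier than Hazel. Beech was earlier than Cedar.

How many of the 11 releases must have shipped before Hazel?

Directly stated before Hazel: Alder, Cedar, and Elm.
Beech reaches Hazel via Beech → Cedar → Hazel.
Dogwood reaches Hazel via Dogwood → Cedar → Hazel.
Ginkgo reaches Hazel via Ginkgo → Elm → Hazel.
Likewise Juniper reaches Hazel by chaining the stated constraints.
No chain forces Ivy (or any of the others) ahead of Hazel.
That's Alder, Beech, Cedar, Dogwood, Elm, Ginkgo, and Juniper — 7 in all.

7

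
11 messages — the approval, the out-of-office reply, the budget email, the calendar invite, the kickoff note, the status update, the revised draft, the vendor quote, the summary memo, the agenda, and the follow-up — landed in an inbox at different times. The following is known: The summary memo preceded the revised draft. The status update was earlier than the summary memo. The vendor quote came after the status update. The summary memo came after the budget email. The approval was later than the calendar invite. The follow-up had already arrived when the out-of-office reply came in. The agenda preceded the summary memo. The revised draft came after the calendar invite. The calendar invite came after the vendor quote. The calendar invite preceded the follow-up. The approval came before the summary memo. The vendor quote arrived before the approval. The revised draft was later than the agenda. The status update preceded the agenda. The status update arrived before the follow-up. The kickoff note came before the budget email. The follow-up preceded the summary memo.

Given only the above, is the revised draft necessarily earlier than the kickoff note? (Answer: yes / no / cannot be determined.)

Tracing the constraints gives the kickoff note → the budget email → the summary memo → the revised draft, so the kickoff note must come before the revised draft.
That means the revised draft cannot be before the kickoff note.

no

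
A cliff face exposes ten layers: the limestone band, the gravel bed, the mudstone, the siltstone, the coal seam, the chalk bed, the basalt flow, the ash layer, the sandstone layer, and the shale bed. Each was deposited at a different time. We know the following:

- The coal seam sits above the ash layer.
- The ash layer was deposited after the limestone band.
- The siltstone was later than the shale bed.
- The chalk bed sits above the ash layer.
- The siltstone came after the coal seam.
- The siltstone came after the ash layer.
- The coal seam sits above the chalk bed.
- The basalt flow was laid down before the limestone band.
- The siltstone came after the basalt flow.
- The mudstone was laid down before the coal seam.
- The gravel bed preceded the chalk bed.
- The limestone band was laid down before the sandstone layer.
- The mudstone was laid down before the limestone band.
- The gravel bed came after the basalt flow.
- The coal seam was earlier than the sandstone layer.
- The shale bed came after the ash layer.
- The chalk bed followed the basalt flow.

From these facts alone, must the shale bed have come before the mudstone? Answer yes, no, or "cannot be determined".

Tracing the constraints gives the mudstone → the limestone band → the ash layer → the shale bed, so the mudstone must come before the shale bed.
That means the shale bed cannot be before the mudstone.

no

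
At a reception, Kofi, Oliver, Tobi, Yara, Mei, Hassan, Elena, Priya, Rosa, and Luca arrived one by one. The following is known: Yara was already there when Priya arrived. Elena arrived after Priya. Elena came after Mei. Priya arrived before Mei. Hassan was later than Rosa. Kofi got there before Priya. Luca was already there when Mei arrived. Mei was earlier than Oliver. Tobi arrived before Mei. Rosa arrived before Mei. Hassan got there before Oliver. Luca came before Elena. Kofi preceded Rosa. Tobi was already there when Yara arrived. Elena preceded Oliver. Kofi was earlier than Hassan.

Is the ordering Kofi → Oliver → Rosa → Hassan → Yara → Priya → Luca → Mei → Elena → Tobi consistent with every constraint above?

The constraints require Mei before Oliver, but in the proposed sequence Oliver appears ahead of Mei. That one violation is enough.

no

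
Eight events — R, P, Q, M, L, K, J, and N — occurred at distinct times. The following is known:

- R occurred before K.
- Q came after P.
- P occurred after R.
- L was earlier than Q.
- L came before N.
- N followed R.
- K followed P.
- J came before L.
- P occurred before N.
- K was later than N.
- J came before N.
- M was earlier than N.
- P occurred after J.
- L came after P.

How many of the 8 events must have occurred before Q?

Directly stated before Q: L and P.
J reaches Q via J → P → Q.
R reaches Q via R → P → Q.
That's J, L, P, and R — 4 in all.

4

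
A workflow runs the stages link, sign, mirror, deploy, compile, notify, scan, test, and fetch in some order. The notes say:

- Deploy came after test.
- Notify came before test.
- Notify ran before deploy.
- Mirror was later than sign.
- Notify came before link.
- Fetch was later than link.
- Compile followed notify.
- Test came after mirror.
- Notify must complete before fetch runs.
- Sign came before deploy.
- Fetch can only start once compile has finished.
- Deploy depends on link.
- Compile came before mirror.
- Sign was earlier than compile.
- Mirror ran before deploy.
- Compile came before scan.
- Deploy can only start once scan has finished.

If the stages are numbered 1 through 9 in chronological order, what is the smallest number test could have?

5

Compile, mirror, notify, and sign must all come before test — 4 forced predecessors.
Nothing else is forced ahead of test, so its earliest slot is position 4 + 1 = 5.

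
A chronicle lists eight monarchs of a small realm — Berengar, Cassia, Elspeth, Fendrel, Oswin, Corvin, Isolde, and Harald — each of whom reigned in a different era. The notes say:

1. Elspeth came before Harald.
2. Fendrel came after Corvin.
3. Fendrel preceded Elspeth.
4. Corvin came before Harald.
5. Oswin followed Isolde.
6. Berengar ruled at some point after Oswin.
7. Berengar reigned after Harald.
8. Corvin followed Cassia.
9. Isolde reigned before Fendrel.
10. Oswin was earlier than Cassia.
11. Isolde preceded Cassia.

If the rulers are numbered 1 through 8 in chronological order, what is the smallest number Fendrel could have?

Cassia, Corvin, Isolde, and Oswin must all come before Fendrel — 4 forced predecessors.
Nothing else is forced ahead of Fendrel, so their earliest slot is position 4 + 1 = 5.

5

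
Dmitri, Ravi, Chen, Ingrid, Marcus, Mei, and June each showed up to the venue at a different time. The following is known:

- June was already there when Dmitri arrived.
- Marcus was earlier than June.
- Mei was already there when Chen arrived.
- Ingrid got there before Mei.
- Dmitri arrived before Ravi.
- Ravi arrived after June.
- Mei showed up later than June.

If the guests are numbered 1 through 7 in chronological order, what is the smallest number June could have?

2

Marcus must come before June — 1 forced predecessor.
Nothing else is forced ahead of June, so their earliest slot is position 1 + 1 = 2.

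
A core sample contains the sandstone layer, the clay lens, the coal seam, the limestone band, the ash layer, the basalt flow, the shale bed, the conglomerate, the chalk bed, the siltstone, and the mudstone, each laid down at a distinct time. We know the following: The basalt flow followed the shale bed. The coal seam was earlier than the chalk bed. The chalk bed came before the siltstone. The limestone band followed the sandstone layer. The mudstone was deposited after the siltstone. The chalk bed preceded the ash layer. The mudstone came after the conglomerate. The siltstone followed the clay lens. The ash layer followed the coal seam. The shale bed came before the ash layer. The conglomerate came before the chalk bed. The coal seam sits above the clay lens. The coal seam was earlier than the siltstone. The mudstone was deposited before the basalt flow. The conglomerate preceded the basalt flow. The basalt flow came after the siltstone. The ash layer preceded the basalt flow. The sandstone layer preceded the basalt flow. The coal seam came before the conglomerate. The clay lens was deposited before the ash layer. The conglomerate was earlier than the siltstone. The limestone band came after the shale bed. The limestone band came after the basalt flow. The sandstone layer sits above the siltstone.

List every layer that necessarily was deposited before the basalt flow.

Directly stated before the basalt flow: the ash layer, the conglomerate, the mudstone, the sandstone layer, the shale bed, and the siltstone.
The chalk bed reaches the basalt flow via the chalk bed → the ash layer → the basalt flow.
The clay lens reaches the basalt flow via the clay lens → the ash layer → the basalt flow.
The coal seam reaches the basalt flow via the coal seam → the ash layer → the basalt flow.
No chain forces the limestone band ahead of the basalt flow.

the ash layer, the chalk bed, the clay lens, the coal seam, the conglomerate, the mudstone, the sandstone layer, the shale bed, the siltstone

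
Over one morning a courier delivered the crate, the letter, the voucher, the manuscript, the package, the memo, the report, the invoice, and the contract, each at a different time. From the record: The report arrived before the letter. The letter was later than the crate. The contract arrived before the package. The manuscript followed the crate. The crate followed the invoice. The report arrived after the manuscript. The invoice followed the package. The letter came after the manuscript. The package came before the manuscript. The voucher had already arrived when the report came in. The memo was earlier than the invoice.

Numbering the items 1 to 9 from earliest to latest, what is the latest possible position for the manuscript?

The manuscript must come before the letter and the report — 2 items forced after it.
Everything else can be placed before the manuscript in some valid order, so the manuscript can sit as late as position 9 − 2 = 7.

7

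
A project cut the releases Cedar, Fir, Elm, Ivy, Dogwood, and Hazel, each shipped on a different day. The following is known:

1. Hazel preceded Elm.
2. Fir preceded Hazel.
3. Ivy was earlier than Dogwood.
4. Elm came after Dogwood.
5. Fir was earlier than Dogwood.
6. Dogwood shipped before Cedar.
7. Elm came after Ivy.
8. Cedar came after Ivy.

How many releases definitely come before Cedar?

Directly stated before Cedar: Dogwood and Ivy.
Fir reaches Cedar via Fir → Dogwood → Cedar.
No chain forces Hazel (or any of the others) ahead of Cedar.
That's Dogwood, Fir, and Ivy — 3 in all.

3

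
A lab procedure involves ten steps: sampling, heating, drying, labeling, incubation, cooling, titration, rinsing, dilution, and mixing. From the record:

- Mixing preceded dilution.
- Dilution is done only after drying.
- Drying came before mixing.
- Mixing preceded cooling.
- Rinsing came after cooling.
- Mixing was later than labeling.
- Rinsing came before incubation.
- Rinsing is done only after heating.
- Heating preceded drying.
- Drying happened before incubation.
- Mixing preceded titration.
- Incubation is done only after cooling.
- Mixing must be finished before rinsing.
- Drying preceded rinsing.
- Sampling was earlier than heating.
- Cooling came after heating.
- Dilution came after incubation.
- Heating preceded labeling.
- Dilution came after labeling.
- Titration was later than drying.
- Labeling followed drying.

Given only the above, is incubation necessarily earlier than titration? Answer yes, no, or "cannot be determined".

No chain of stated constraints runs from incubation to titration, and none runs from titration to incubation either.
So the relative order of incubation and titration is not fixed by the given facts.

cannot be determined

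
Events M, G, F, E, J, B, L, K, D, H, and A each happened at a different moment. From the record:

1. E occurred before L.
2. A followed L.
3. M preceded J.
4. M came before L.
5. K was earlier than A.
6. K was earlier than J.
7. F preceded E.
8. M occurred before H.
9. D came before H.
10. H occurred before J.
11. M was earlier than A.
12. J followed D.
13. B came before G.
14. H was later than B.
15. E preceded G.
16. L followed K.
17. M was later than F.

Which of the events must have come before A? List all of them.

Directly stated before A: K, L, and M.
E reaches A via E → L → A.
F reaches A via F → M → A.

E, F, K, L, M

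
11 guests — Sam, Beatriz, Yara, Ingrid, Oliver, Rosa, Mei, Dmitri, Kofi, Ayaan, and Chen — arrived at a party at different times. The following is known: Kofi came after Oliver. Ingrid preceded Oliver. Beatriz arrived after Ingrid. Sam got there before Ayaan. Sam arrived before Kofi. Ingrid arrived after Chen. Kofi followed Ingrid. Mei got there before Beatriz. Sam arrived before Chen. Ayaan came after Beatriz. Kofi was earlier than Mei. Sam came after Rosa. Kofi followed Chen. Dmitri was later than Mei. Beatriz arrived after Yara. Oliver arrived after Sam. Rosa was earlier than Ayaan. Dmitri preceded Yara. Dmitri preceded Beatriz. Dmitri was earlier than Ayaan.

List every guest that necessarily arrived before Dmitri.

Directly stated before Dmitri: Mei.
Chen reaches Dmitri via Chen → Kofi → Mei → Dmitri.
Ingrid reaches Dmitri via Ingrid → Kofi → Mei → Dmitri.
Kofi reaches Dmitri via Kofi → Mei → Dmitri.
Likewise Oliver, Rosa, and Sam each reach Dmitri by chaining the stated constraints.

Chen, Ingrid, Kofi, Mei, Oliver, Rosa, Sam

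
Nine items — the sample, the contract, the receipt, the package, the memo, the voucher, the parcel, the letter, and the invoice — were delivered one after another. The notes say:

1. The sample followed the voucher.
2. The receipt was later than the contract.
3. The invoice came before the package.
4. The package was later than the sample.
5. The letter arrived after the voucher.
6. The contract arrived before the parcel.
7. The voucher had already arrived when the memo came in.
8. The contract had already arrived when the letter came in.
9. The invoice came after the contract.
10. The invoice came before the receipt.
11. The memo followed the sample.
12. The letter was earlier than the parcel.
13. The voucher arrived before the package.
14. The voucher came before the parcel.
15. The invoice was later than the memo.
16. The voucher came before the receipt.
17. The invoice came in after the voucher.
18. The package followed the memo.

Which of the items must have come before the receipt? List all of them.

Directly stated before the receipt: the contract, the invoice, and the voucher.
The memo reaches the receipt via the memo → the invoice → the receipt.
The sample reaches the receipt via the sample → the memo → the invoice → the receipt.

the contract, the invoice, the memo, the sample, the voucher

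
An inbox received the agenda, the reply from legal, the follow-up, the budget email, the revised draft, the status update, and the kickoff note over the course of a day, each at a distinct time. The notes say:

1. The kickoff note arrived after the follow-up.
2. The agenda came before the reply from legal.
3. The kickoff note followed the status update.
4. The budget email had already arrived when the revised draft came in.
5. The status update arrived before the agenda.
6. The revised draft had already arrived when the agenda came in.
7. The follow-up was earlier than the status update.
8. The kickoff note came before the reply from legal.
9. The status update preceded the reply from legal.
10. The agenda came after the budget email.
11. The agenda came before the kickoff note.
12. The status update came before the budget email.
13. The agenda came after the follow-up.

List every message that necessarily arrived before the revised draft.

the budget email, the follow-up, the status update

Directly stated before the revised draft: the budget email.
The follow-up reaches the revised draft via the follow-up → the status update → the budget email → the revised draft.
The status update reaches the revised draft via the status update → the budget email → the revised draft.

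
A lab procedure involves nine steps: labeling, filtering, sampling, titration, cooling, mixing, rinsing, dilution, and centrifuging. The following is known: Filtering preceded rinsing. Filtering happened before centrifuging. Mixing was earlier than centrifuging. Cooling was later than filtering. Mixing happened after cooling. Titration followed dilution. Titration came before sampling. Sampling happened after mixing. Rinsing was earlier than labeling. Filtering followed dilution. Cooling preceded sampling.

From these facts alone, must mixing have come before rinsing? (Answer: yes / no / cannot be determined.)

cannot be determined

No chain of stated constraints runs from mixing to rinsing, and none runs from rinsing to mixing either.
So the relative order of mixing and rinsing is not fixed by the given facts.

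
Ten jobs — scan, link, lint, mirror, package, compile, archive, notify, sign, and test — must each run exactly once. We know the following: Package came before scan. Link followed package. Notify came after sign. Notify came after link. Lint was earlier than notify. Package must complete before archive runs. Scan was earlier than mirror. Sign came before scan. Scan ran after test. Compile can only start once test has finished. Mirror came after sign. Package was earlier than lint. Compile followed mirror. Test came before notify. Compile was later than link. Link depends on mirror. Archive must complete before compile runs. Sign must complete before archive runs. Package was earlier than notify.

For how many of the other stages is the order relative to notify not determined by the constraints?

Forced before notify: link, lint, mirror, package, scan, sign, and test.
That leaves archive and compile with no forced order relative to notify — 2.

2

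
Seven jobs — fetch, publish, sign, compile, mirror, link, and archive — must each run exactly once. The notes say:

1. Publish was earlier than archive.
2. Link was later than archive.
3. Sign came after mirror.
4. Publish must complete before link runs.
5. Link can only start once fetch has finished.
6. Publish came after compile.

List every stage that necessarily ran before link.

Directly stated before link: archive, fetch, and publish.
Compile reaches link via compile → publish → link.

archive, compile, fetch, publish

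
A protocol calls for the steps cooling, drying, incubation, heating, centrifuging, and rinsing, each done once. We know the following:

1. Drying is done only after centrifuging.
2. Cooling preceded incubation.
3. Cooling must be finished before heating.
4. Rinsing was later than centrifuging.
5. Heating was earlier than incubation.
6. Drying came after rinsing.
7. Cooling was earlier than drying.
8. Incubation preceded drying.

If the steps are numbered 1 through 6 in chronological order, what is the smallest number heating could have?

2

Cooling must come before heating — 1 forced predecessor.
Nothing else is forced ahead of heating, so its earliest slot is position 1 + 1 = 2.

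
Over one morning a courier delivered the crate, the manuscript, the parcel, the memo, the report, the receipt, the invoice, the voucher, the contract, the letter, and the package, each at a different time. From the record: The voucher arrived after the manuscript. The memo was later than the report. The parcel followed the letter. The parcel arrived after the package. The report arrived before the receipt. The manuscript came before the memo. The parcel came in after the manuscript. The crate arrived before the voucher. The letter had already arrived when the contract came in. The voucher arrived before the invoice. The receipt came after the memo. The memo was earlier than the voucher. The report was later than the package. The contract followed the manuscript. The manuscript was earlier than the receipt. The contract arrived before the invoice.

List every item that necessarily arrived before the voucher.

the crate, the manuscript, the memo, the package, the report

Directly stated before the voucher: the crate, the manuscript, and the memo.
The package reaches the voucher via the package → the report → the memo → the voucher.
The report reaches the voucher via the report → the memo → the voucher.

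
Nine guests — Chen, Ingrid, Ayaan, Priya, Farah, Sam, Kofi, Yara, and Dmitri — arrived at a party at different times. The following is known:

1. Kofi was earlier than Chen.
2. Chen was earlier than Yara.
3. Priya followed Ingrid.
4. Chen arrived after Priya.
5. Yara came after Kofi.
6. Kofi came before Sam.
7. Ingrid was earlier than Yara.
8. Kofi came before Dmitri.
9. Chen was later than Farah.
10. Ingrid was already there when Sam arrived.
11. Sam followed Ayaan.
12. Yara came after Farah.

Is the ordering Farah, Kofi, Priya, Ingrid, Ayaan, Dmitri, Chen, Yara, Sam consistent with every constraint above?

no

The constraints require Ingrid before Priya, but in the proposed sequence Priya appears ahead of Ingrid. That one violation is enough.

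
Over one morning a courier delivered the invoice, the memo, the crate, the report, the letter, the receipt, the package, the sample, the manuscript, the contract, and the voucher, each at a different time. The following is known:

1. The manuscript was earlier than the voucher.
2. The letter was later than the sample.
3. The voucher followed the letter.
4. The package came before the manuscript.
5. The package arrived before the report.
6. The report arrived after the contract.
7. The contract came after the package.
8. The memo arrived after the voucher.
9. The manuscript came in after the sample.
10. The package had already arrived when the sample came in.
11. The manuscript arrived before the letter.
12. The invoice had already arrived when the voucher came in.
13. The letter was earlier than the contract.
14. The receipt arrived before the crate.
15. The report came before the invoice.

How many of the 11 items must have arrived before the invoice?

6

Directly stated before the invoice: the report.
The contract reaches the invoice via the contract → the report → the invoice.
The letter reaches the invoice via the letter → the contract → the report → the invoice.
The manuscript reaches the invoice via the manuscript → the letter → the contract → the report → the invoice.
Likewise the package and the sample each reach the invoice by chaining the stated constraints.
That's the contract, the letter, the manuscript, the package, the report, and the sample — 6 in all.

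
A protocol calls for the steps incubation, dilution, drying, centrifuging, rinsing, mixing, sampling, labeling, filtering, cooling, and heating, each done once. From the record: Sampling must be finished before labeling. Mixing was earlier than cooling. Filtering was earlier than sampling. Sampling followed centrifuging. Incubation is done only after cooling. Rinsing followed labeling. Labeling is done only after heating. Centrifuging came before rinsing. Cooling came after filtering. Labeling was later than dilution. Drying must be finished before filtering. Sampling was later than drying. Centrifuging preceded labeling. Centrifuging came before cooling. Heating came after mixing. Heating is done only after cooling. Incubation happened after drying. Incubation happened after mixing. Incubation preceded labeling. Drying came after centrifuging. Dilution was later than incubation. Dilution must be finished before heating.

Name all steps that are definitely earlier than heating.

Directly stated before heating: cooling, dilution, and mixing.
Centrifuging reaches heating via centrifuging → cooling → heating.
Drying reaches heating via drying → incubation → dilution → heating.
Filtering reaches heating via filtering → cooling → heating.
Likewise incubation reaches heating by chaining the stated constraints.
No chain forces labeling (or any of the others) ahead of heating.

centrifuging, cooling, dilution, drying, filtering, incubation, mixing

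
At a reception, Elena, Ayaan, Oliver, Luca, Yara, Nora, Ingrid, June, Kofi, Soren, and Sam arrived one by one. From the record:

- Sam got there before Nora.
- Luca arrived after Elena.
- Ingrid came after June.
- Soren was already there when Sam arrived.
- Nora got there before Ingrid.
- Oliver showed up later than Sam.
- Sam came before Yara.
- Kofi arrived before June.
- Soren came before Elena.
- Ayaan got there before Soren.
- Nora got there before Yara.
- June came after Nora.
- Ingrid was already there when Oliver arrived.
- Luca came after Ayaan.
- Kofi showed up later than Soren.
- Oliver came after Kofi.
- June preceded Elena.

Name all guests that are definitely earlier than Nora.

Directly stated before Nora: Sam.
Ayaan reaches Nora via Ayaan → Soren → Sam → Nora.
Soren reaches Nora via Soren → Sam → Nora.
No chain forces June (or any of the others) ahead of Nora.

Ayaan, Sam, Soren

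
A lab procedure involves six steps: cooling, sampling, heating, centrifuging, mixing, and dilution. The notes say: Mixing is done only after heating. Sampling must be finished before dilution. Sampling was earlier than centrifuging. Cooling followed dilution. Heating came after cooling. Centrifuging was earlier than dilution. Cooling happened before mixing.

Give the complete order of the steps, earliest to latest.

sampling, centrifuging, dilution, cooling, heating, mixing

The constraints fix every adjacent pair, so only one ordering works:
sampling → centrifuging → dilution → cooling → heating → mixing.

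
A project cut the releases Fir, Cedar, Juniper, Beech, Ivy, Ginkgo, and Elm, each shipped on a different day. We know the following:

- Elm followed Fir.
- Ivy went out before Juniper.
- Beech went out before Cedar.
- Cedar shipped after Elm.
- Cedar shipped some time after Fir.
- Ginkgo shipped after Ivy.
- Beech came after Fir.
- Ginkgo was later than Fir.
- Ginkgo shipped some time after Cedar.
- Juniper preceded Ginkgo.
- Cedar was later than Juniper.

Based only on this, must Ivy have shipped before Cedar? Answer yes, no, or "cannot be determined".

yes

Chain the constraints: Ivy → Juniper → Cedar. Each link is directly stated, so Ivy comes before Cedar.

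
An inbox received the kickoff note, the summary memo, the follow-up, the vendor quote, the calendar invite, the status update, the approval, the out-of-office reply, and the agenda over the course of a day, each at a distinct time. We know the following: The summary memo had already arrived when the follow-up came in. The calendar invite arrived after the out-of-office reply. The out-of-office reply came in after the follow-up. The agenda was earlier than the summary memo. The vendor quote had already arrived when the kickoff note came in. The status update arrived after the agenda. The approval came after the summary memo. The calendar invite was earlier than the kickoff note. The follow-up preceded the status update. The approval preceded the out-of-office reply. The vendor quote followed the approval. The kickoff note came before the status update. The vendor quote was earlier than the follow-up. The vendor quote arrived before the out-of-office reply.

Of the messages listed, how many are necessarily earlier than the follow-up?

4

Directly stated before the follow-up: the summary memo and the vendor quote.
The agenda reaches the follow-up via the agenda → the summary memo → the follow-up.
The approval reaches the follow-up via the approval → the vendor quote → the follow-up.
No chain forces the calendar invite (or any of the others) ahead of the follow-up.
That's the agenda, the approval, the summary memo, and the vendor quote — 4 in all.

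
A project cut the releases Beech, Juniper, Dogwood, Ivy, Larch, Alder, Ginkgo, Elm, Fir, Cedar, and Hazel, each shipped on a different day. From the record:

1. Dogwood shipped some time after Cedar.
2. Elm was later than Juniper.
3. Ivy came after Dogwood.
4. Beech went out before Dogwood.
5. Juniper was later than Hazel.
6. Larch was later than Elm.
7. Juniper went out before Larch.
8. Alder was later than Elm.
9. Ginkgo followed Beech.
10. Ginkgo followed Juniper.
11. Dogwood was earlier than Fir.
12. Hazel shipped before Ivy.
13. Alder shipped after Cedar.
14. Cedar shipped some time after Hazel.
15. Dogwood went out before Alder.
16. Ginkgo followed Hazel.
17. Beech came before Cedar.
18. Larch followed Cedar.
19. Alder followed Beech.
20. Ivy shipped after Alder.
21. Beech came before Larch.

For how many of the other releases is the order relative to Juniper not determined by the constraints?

4

Forced before Juniper: Hazel; forced after Juniper: Alder, Elm, Ginkgo, Ivy, and Larch.
That leaves Beech, Cedar, Dogwood, and Fir with no forced order relative to Juniper — 4.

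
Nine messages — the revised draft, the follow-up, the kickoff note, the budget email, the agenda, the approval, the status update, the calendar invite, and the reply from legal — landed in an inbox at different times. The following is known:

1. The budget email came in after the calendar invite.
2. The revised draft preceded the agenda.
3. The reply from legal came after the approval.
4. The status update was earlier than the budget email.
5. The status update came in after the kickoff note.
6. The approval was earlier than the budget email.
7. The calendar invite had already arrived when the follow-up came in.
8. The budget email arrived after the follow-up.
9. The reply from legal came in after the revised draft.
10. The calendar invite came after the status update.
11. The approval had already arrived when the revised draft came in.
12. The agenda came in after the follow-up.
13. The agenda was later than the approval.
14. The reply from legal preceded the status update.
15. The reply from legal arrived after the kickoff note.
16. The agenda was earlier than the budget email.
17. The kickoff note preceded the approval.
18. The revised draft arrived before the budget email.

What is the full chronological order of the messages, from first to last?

the kickoff note, the approval, the revised draft, the reply from legal, the status update, the calendar invite, the follow-up, the agenda, the budget email

The constraints fix every adjacent pair, so only one ordering works:
the kickoff note → the approval → the revised draft → the reply from legal → the status update → the calendar invite → the follow-up → the agenda → the budget email.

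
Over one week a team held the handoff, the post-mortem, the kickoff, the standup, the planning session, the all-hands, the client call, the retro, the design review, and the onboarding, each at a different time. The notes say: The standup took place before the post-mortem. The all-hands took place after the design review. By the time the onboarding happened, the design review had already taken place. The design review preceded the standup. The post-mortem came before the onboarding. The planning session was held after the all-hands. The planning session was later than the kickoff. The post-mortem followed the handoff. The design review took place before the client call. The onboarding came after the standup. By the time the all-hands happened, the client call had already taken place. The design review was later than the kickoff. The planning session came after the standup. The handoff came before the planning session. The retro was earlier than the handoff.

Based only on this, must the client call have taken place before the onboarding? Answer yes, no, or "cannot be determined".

No chain of stated constraints runs from the client call to the onboarding, and none runs from the onboarding to the client call either.
So the relative order of the client call and the onboarding is not fixed by the given facts.

cannot be determined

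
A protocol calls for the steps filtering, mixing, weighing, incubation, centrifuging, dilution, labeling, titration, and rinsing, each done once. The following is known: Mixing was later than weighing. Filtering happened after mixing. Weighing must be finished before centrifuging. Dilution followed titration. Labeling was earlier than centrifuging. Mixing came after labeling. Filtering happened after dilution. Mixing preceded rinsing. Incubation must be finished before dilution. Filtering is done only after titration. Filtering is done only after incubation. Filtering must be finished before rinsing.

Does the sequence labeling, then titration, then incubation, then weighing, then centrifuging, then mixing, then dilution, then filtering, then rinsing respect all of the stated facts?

yes

Check each stated constraint against the proposed order — e.g. titration is ahead of dilution; titration is ahead of filtering. Every pair is in the required order; nothing is violated.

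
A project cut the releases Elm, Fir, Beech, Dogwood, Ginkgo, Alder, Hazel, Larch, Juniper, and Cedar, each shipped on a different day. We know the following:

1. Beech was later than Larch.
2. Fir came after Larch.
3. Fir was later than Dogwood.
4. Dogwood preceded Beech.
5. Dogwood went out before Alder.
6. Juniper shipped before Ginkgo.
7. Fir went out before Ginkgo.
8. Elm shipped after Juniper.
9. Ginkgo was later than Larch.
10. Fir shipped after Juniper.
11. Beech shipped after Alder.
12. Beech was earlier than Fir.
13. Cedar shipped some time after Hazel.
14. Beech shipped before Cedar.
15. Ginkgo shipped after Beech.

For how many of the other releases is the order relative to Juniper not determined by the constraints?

6

Forced after Juniper: Elm, Fir, and Ginkgo.
That leaves Alder, Beech, Cedar, Dogwood, Hazel, and Larch with no forced order relative to Juniper — 6.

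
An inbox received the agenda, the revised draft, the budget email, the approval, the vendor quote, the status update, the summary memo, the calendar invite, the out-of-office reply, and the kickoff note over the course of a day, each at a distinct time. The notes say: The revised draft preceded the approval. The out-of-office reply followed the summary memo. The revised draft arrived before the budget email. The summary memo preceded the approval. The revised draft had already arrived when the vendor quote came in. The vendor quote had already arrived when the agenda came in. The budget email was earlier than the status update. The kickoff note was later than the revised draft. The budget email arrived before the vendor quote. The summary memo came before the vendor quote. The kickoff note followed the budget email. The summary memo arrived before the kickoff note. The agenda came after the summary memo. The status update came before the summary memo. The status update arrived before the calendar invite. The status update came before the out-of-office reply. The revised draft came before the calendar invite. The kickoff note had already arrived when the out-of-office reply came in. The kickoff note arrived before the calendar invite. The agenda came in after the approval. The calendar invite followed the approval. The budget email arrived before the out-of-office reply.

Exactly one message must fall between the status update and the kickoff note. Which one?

the summary memo

Tracing the constraints gives the status update → the summary memo → the kickoff note, so the summary memo sits after the status update and before the kickoff note.
No other message is forced both after the status update and before the kickoff note.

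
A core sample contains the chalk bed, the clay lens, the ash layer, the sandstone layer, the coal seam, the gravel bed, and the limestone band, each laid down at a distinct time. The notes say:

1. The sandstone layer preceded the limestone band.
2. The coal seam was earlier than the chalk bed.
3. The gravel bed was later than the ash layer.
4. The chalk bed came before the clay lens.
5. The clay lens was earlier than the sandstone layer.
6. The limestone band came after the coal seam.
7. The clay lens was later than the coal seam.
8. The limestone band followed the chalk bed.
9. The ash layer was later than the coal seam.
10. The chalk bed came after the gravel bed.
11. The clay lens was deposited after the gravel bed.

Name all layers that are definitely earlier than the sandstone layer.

the ash layer, the chalk bed, the clay lens, the coal seam, the gravel bed

Directly stated before the sandstone layer: the clay lens.
The ash layer reaches the sandstone layer via the ash layer → the gravel bed → the clay lens → the sandstone layer.
The chalk bed reaches the sandstone layer via the chalk bed → the clay lens → the sandstone layer.
The coal seam reaches the sandstone layer via the coal seam → the clay lens → the sandstone layer.
Likewise the gravel bed reaches the sandstone layer by chaining the stated constraints.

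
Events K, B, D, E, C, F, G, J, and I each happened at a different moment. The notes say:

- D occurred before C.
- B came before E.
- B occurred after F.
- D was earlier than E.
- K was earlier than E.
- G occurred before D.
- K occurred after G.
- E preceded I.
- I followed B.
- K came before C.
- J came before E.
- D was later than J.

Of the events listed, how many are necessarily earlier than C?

4

Directly stated before C: D and K.
G reaches C via G → D → C.
J reaches C via J → D → C.
No chain forces I (or any of the others) ahead of C.
That's D, G, J, and K — 4 in all.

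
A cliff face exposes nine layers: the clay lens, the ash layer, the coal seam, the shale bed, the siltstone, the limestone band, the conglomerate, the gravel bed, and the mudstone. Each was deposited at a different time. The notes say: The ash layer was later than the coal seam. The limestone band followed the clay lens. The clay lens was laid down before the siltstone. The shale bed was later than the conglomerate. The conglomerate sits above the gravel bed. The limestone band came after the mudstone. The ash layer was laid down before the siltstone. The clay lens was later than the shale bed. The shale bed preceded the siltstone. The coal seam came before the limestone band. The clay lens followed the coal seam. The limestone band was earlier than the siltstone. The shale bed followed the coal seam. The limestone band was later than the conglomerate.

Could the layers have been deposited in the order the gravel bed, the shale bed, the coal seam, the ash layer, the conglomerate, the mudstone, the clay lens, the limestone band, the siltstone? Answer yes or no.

The constraints require the coal seam before the shale bed, but in the proposed sequence the shale bed appears ahead of the coal seam. That one violation is enough.

no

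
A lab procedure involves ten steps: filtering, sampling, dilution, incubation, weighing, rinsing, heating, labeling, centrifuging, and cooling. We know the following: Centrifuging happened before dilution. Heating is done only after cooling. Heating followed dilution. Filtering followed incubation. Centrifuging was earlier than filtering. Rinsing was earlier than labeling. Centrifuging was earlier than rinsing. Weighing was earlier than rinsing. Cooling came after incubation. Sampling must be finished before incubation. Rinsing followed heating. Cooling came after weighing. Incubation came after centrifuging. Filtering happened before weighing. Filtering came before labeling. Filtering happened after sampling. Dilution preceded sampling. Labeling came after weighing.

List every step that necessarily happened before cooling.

centrifuging, dilution, filtering, incubation, sampling, weighing

Directly stated before cooling: incubation and weighing.
Centrifuging reaches cooling via centrifuging → incubation → cooling.
Dilution reaches cooling via dilution → sampling → incubation → cooling.
Filtering reaches cooling via filtering → weighing → cooling.
Likewise sampling reaches cooling by chaining the stated constraints.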